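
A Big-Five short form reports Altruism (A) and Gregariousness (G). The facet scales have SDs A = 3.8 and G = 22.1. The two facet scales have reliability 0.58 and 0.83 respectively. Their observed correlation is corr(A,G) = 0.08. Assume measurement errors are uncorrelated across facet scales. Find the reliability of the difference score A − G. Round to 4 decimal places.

Var(A−G) = 3.8² + 22.1² − 2·3.8·22.1·0.08 = 502.85 − 13.4368 = 489.413.
With uncorrelated errors the cross-covariances are all true-score covariance, so they carry over unchanged; only the diagonal terms shrink to ρᵢσᵢ².
True-score variance = [3.8²·0.58 + 22.1²·0.83] − 13.4368 = 413.756 − 13.4368 = 400.319.
Reliability = 400.319 / 489.413 = 0.8180.

0.8180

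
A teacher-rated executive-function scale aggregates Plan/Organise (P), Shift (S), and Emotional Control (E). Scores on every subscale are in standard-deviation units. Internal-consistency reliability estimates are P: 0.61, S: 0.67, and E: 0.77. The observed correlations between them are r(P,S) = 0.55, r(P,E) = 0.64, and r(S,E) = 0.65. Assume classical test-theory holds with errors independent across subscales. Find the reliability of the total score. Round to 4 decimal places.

0.8578

Var(P+S+E) = 3 + 2·[0.55 + 0.64 + 0.65] = 3 + 3.68 = 6.68.
Under uncorrelated errors the observed covariances equal the true-score covariances, so only the own-variance terms attenuate.
True-score variance = [0.61 + 0.67 + 0.77] + 3.68 = 2.05 + 3.68 = 5.73.
Reliability = 5.73 / 6.68 = 0.8578.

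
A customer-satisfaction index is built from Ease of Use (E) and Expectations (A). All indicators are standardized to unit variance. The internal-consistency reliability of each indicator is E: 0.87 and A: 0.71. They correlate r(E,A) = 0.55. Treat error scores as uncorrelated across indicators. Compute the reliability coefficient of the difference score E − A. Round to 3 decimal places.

Var(E−A) = 1 + 1 − 2·0.55 = 2 − 1.1 = 0.9.
Because errors are independent across components, Cov(Tᵢ,Tⱼ) = Cov(Xᵢ,Xⱼ); the off-diagonal part of the true-score variance is the same as above.
True-score variance = [0.87 + 0.71] − 1.1 = 1.58 − 1.1 = 0.48.
Reliability = 0.48 / 0.9 = 0.533.

0.533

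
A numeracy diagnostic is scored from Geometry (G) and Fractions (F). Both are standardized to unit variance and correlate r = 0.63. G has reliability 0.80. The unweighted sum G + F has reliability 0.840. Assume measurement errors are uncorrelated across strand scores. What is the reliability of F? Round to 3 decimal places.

0.678

Var(G+F) = 2 + 2·0.63 = 3.260.
True-score variance = ρ_G + ρ_F + 2·0.63, so 0.840 = (0.80 + ρ_F + 1.26) / 3.260.
ρ_F = 0.840·3.260 − 0.80 − 1.26 = 0.678.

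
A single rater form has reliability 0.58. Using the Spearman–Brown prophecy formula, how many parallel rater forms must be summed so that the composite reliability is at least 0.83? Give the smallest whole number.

k ≥ ρ*(1−ρ₁)/(ρ₁(1−ρ*)) = 0.83·0.42 / (0.58·0.17) = 3.535.
Smallest integer k = 4.

4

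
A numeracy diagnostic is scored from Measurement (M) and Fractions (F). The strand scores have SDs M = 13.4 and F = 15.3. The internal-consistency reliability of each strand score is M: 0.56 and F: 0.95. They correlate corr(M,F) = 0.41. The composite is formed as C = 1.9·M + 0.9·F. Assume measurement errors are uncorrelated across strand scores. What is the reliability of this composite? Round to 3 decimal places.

Var(C) = 1.9²·13.4² + 0.9²·15.3² + 2·[1.71·13.4·15.3·0.41] = 837.824 + 287.479 = 1125.3.
Because errors are independent across components, Cov(Tᵢ,Tⱼ) = Cov(Xᵢ,Xⱼ); the off-diagonal part of the true-score variance is the same as above.
True-score variance = [1.9²·13.4²·0.56 + 0.9²·15.3²·0.95] + 287.479 = 543.131 + 287.479 = 830.61.
Reliability = 830.61 / 1125.3 = 0.738.

0.738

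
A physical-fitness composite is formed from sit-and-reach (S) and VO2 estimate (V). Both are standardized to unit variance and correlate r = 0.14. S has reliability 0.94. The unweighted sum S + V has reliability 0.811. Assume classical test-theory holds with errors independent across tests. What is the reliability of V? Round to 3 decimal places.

Var(S+V) = 2 + 2·0.14 = 2.280.
True-score variance = ρ_S + ρ_V + 2·0.14, so 0.811 = (0.94 + ρ_V + 0.28) / 2.280.
ρ_V = 0.811·2.280 − 0.94 − 0.28 = 0.629.

0.629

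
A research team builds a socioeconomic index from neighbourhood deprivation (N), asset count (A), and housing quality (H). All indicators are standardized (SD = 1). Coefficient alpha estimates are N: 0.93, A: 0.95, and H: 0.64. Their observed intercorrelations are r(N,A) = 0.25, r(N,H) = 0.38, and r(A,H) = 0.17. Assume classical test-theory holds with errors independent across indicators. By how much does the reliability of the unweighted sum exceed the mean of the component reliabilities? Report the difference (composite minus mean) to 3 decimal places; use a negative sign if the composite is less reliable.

0.056

Var(sum) = 3 + 1.6 = 4.6; true-score variance = 2.52 + 1.6 = 4.12; composite reliability = 0.8957.
Mean component reliability = 0.8400.
Difference = 0.8957 − 0.8400 = 0.056.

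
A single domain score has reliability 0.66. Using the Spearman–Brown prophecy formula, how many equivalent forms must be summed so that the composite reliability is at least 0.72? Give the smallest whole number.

k ≥ ρ*(1−ρ₁)/(ρ₁(1−ρ*)) = 0.72·0.34 / (0.66·0.28) = 1.325.
Smallest integer k = 2.

2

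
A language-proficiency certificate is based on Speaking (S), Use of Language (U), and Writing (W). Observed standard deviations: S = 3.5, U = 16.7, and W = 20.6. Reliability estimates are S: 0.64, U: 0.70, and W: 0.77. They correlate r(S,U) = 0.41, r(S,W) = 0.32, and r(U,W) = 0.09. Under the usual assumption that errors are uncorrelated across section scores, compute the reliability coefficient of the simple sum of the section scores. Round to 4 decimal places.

0.7869

Var(S+U+W) = 3.5² + 16.7² + 20.6² + 2·[3.5·16.7·0.41 + 3.5·20.6·0.32 + 16.7·20.6·0.09] = 715.5 + 155.997 = 871.497.
With uncorrelated errors the cross-covariances are all true-score covariance, so they carry over unchanged; only the diagonal terms shrink to ρᵢσᵢ².
True-score variance = [3.5²·0.64 + 16.7²·0.70 + 20.6²·0.77] + 155.997 = 529.82 + 155.997 = 685.817.
Reliability = 685.817 / 871.497 = 0.7869.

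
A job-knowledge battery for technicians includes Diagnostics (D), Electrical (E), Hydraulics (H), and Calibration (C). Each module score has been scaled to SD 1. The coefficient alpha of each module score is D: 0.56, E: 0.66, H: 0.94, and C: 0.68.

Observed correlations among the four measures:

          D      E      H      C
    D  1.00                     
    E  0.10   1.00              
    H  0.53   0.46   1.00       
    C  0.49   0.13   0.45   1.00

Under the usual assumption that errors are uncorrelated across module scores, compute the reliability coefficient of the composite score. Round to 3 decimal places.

Var(D+E+H+C) = 4 + 2·[0.10 + 0.53 + 0.49 + 0.46 + 0.13 + 0.45] = 4 + 4.32 = 8.32.
With uncorrelated errors the cross-covariances are all true-score covariance, so they carry over unchanged; only the diagonal terms shrink to ρᵢσᵢ².
True-score variance = [0.56 + 0.66 + 0.94 + 0.68] + 4.32 = 2.84 + 4.32 = 7.16.
Reliability = 7.16 / 8.32 = 0.861.

0.861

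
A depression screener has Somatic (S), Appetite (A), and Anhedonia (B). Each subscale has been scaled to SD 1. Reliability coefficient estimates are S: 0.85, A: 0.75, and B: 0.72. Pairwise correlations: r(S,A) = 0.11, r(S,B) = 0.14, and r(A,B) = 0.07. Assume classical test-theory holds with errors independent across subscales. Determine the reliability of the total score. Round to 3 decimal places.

0.813

Var(S+A+B) = 3 + 2·[0.11 + 0.14 + 0.07] = 3 + 0.64 = 3.64.
Under uncorrelated errors the observed covariances equal the true-score covariances, so only the own-variance terms attenuate.
True-score variance = [0.85 + 0.75 + 0.72] + 0.64 = 2.32 + 0.64 = 2.96.
Reliability = 2.96 / 3.64 = 0.813.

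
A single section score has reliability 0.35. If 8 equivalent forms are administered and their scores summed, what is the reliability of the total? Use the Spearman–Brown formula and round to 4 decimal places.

ρ_k = kρ / (1 + (k−1)ρ) = 8·0.35 / (1 + 7·0.35) = 2.800 / 3.450 = 0.8116.

0.8116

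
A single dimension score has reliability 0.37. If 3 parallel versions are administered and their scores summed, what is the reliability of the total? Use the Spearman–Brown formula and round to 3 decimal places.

0.638

ρ_k = kρ / (1 + (k−1)ρ) = 3·0.37 / (1 + 2·0.37) = 1.110 / 1.740 = 0.638.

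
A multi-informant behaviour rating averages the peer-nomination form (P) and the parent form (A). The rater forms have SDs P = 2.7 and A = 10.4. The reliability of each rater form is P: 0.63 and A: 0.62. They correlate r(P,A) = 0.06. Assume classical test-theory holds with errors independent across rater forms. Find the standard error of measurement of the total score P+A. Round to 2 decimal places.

6.62

Var(total) = 115.45 + 3.3696 = 118.82.
True-score variance = 71.6519 + 3.3696 = 75.0215, so reliability = 0.6314.
Error variance = 118.82 − 75.0215 = 43.7981; SEM = √43.7981 = 6.62.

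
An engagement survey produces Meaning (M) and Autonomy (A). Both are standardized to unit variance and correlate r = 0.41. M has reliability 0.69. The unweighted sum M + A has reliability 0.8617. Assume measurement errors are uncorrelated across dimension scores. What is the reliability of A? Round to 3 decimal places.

0.920

Var(M+A) = 2 + 2·0.41 = 2.820.
True-score variance = ρ_M + ρ_A + 2·0.41, so 0.8617 = (0.69 + ρ_A + 0.82) / 2.820.
ρ_A = 0.8617·2.820 − 0.69 − 0.82 = 0.920.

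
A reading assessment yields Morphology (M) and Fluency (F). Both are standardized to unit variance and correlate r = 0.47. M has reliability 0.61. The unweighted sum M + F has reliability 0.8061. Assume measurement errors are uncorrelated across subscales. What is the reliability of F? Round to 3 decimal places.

Var(M+F) = 2 + 2·0.47 = 2.940.
True-score variance = ρ_M + ρ_F + 2·0.47, so 0.8061 = (0.61 + ρ_F + 0.94) / 2.940.
ρ_F = 0.8061·2.940 − 0.61 − 0.94 = 0.820.

0.820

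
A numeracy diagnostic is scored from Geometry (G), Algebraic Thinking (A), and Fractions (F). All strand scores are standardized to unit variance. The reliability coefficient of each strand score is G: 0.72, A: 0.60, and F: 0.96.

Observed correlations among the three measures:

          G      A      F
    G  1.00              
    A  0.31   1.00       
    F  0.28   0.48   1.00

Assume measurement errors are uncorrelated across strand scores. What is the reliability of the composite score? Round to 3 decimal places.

Var(G+A+F) = 3 + 2·[0.31 + 0.28 + 0.48] = 3 + 2.14 = 5.14.
With uncorrelated errors the cross-covariances are all true-score covariance, so they carry over unchanged; only the diagonal terms shrink to ρᵢσᵢ².
True-score variance = [0.72 + 0.60 + 0.96] + 2.14 = 2.28 + 2.14 = 4.42.
Reliability = 4.42 / 5.14 = 0.860.

0.860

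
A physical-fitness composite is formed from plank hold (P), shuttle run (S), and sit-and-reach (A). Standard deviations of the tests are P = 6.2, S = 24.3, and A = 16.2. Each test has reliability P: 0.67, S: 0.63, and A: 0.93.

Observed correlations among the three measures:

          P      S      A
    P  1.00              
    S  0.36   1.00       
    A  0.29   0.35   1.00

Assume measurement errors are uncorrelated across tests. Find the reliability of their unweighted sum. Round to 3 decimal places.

0.813

Var(P+S+A) = 6.2² + 24.3² + 16.2² + 2·[6.2·24.3·0.36 + 6.2·16.2·0.29 + 24.3·16.2·0.35] = 891.37 + 442.292 = 1333.66.
Because errors are independent across components, Cov(Tᵢ,Tⱼ) = Cov(Xᵢ,Xⱼ); the off-diagonal part of the true-score variance is the same as above.
True-score variance = [6.2²·0.67 + 24.3²·0.63 + 16.2²·0.93] + 442.292 = 641.833 + 442.292 = 1084.13.
Reliability = 1084.13 / 1333.66 = 0.813.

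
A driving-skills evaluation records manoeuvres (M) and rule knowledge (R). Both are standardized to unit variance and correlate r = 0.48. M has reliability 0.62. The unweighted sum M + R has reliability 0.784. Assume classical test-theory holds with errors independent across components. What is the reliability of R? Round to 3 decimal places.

Var(M+R) = 2 + 2·0.48 = 2.960.
True-score variance = ρ_M + ρ_R + 2·0.48, so 0.784 = (0.62 + ρ_R + 0.96) / 2.960.
ρ_R = 0.784·2.960 − 0.62 − 0.96 = 0.741.

0.741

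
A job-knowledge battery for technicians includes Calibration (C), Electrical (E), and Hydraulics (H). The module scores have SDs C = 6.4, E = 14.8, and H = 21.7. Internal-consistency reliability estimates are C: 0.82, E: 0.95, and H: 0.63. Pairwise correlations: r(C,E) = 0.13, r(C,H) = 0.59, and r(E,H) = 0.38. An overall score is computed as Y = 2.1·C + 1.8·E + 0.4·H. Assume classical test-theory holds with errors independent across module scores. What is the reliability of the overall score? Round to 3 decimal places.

Var(Y) = 2.1²·6.4² + 1.8²·14.8² + 0.4²·21.7² + 2·[3.78·6.4·14.8·0.13 + 0.84·6.4·21.7·0.59 + 0.72·14.8·21.7·0.38] = 965.666 + 406.487 = 1372.15.
Because errors are independent across components, Cov(Tᵢ,Tⱼ) = Cov(Xᵢ,Xⱼ); the off-diagonal part of the true-score variance is the same as above.
True-score variance = [2.1²·6.4²·0.82 + 1.8²·14.8²·0.95 + 0.4²·21.7²·0.63] + 406.487 = 869.79 + 406.487 = 1276.28.
Reliability = 1276.28 / 1372.15 = 0.930.

0.930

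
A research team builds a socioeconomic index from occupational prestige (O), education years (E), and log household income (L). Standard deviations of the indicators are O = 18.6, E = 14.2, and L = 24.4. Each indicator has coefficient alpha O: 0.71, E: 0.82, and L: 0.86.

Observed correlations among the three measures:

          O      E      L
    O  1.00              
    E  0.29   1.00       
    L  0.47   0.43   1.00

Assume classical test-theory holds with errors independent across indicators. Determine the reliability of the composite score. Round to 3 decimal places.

Var(O+E+L) = 18.6² + 14.2² + 24.4² + 2·[18.6·14.2·0.29 + 18.6·24.4·0.47 + 14.2·24.4·0.43] = 1142.96 + 877.772 = 2020.73.
Under uncorrelated errors the observed covariances equal the true-score covariances, so only the own-variance terms attenuate.
True-score variance = [18.6²·0.71 + 14.2²·0.82 + 24.4²·0.86] + 877.772 = 922.986 + 877.772 = 1800.76.
Reliability = 1800.76 / 2020.73 = 0.891.

0.891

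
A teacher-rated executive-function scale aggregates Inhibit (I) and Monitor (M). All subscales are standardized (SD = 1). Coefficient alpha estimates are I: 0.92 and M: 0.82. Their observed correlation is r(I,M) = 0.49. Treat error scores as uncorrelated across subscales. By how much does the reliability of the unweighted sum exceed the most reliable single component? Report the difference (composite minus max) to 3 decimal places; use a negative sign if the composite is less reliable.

Var(sum) = 2 + 0.98 = 2.98; true-score variance = 1.74 + 0.98 = 2.72; composite reliability = 0.9128.
Max component reliability = 0.9200.
Difference = 0.9128 − 0.9200 = -0.007.

-0.007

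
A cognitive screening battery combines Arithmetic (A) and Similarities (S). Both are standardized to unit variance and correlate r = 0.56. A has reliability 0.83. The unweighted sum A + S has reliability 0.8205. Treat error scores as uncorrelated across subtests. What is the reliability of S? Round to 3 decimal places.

Var(A+S) = 2 + 2·0.56 = 3.120.
True-score variance = ρ_A + ρ_S + 2·0.56, so 0.8205 = (0.83 + ρ_S + 1.12) / 3.120.
ρ_S = 0.8205·3.120 − 0.83 − 1.12 = 0.610.

0.610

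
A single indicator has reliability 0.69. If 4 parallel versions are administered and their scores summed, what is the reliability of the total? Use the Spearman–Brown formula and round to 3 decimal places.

0.899

ρ_k = kρ / (1 + (k−1)ρ) = 4·0.69 / (1 + 3·0.69) = 2.760 / 3.070 = 0.899.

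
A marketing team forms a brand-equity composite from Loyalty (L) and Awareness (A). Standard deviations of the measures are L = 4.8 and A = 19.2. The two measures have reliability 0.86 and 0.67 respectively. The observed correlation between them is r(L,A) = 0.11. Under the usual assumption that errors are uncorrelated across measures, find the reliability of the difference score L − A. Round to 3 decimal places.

0.664

Var(L−A) = 4.8² + 19.2² − 2·4.8·19.2·0.11 = 391.68 − 20.2752 = 371.405.
Because errors are independent across components, Cov(Tᵢ,Tⱼ) = Cov(Xᵢ,Xⱼ); the off-diagonal part of the true-score variance is the same as above.
True-score variance = [4.8²·0.86 + 19.2²·0.67] − 20.2752 = 266.803 − 20.2752 = 246.528.
Reliability = 246.528 / 371.405 = 0.664.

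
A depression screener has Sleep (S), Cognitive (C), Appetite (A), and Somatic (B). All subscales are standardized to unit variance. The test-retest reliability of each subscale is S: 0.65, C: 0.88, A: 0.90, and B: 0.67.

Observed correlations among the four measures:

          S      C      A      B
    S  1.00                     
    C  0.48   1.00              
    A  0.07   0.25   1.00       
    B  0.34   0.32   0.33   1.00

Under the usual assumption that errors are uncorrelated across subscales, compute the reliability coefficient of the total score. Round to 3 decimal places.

0.881

Var(S+C+A+B) = 4 + 2·[0.48 + 0.07 + 0.34 + 0.25 + 0.32 + 0.33] = 4 + 3.58 = 7.58.
Under uncorrelated errors the observed covariances equal the true-score covariances, so only the own-variance terms attenuate.
True-score variance = [0.65 + 0.88 + 0.90 + 0.67] + 3.58 = 3.1 + 3.58 = 6.68.
Reliability = 6.68 / 7.58 = 0.881.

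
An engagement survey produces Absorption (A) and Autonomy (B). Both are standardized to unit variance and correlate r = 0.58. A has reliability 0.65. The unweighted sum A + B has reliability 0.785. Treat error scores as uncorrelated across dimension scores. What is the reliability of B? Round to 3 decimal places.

Var(A+B) = 2 + 2·0.58 = 3.160.
True-score variance = ρ_A + ρ_B + 2·0.58, so 0.785 = (0.65 + ρ_B + 1.16) / 3.160.
ρ_B = 0.785·3.160 − 0.65 − 1.16 = 0.671.

0.671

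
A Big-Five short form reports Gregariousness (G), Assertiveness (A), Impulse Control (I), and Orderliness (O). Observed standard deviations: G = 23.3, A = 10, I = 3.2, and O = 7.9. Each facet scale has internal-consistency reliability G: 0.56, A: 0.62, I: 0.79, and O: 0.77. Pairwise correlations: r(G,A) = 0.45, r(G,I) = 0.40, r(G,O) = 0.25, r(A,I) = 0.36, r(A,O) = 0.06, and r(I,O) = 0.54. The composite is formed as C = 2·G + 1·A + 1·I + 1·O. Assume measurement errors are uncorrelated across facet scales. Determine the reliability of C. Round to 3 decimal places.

Var(C) = 2²·23.3² + 10² + 3.2² + 7.9² + 2·[2·23.3·10·0.45 + 2·23.3·3.2·0.40 + 2·23.3·7.9·0.25 + 10·3.2·0.36 + 10·7.9·0.06 + 3.2·7.9·0.54] = 2344.21 + 782.588 = 3126.8.
Under uncorrelated errors the observed covariances equal the true-score covariances, so only the own-variance terms attenuate.
True-score variance = [2²·23.3²·0.56 + 10²·0.62 + 3.2²·0.79 + 7.9²·0.77] + 782.588 = 1334.22 + 782.588 = 2116.81.
Reliability = 2116.81 / 3126.8 = 0.677.

0.677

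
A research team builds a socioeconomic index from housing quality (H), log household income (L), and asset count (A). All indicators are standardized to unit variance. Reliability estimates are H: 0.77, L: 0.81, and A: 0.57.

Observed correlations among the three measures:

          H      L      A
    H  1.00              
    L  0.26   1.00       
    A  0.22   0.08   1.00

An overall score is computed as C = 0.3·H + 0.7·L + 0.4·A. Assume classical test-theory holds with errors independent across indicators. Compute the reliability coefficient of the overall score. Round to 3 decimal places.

Var(C) = 0.3² + 0.7² + 0.4² + 2·[0.21·0.26 + 0.12·0.22 + 0.28·0.08] = 0.74 + 0.2068 = 0.9468.
With uncorrelated errors the cross-covariances are all true-score covariance, so they carry over unchanged; only the diagonal terms shrink to ρᵢσᵢ².
True-score variance = [0.3²·0.77 + 0.7²·0.81 + 0.4²·0.57] + 0.2068 = 0.5574 + 0.2068 = 0.7642.
Reliability = 0.7642 / 0.9468 = 0.807.

0.807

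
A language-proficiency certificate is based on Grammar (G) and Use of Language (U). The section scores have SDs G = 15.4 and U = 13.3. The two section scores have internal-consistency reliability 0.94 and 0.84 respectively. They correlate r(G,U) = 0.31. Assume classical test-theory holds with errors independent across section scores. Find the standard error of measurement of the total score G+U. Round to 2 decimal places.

Var(total) = 414.05 + 126.988 = 541.038.
True-score variance = 371.518 + 126.988 = 498.506, so reliability = 0.9214.
Error variance = 541.038 − 498.506 = 42.532; SEM = √42.532 = 6.52.

6.52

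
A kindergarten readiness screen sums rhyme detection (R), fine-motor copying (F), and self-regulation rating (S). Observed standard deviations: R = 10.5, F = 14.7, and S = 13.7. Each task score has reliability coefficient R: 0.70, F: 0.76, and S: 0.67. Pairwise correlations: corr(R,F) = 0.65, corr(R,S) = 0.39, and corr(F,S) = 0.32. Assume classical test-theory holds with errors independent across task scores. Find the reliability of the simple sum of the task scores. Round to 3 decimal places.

0.846

Var(R+F+S) = 10.5² + 14.7² + 13.7² + 2·[10.5·14.7·0.65 + 10.5·13.7·0.39 + 14.7·13.7·0.32] = 514.03 + 441.748 = 955.778.
Because errors are independent across components, Cov(Tᵢ,Tⱼ) = Cov(Xᵢ,Xⱼ); the off-diagonal part of the true-score variance is the same as above.
True-score variance = [10.5²·0.70 + 14.7²·0.76 + 13.7²·0.67] + 441.748 = 367.156 + 441.748 = 808.903.
Reliability = 808.903 / 955.778 = 0.846.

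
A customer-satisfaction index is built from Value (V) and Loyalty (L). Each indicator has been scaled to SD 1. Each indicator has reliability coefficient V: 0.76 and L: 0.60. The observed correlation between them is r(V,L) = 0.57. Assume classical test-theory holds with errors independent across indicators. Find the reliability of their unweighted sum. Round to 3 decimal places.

0.796

Var(V+L) = 2 + 2·[0.57] = 2 + 1.14 = 3.14.
With uncorrelated errors the cross-covariances are all true-score covariance, so they carry over unchanged; only the diagonal terms shrink to ρᵢσᵢ².
True-score variance = [0.76 + 0.60] + 1.14 = 1.36 + 1.14 = 2.5.
Reliability = 2.5 / 3.14 = 0.796.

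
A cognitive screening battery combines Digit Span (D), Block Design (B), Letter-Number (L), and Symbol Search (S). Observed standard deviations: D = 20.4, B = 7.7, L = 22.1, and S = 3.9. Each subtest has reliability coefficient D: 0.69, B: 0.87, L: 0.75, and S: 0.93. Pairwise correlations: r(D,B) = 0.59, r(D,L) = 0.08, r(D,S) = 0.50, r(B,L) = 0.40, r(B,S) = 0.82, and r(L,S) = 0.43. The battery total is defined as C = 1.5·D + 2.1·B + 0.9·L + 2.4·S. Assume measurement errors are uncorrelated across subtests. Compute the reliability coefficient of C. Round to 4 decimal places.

Var(C) = 1.5²·20.4² + 2.1²·7.7² + 0.9²·22.1² + 2.4²·3.9² + 2·[3.15·20.4·7.7·0.59 + 1.35·20.4·22.1·0.08 + 3.6·20.4·3.9·0.50 + 1.89·7.7·22.1·0.40 + 5.04·7.7·3.9·0.82 + 2.16·22.1·3.9·0.43] = 1681.05 + 1633.28 = 3314.33.
Under uncorrelated errors the observed covariances equal the true-score covariances, so only the own-variance terms attenuate.
True-score variance = [1.5²·20.4²·0.69 + 2.1²·7.7²·0.87 + 0.9²·22.1²·0.75 + 2.4²·3.9²·0.93] + 1633.28 = 1251.75 + 1633.28 = 2885.04.
Reliability = 2885.04 / 3314.33 = 0.8705.

0.8705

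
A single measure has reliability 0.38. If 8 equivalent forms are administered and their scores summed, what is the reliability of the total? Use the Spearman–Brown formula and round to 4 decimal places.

0.8306

ρ_k = kρ / (1 + (k−1)ρ) = 8·0.38 / (1 + 7·0.38) = 3.040 / 3.660 = 0.8306.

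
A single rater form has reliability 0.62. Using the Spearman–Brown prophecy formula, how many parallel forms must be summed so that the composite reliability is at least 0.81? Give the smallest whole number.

3

k ≥ ρ*(1−ρ₁)/(ρ₁(1−ρ*)) = 0.81·0.38 / (0.62·0.19) = 2.613.
Smallest integer k = 3.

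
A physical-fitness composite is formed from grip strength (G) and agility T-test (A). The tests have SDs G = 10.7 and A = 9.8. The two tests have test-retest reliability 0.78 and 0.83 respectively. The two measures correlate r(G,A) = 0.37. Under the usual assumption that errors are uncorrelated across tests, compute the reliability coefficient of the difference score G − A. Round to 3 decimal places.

0.688

Var(G−A) = 10.7² + 9.8² − 2·10.7·9.8·0.37 = 210.53 − 77.5964 = 132.934.
Because errors are independent across components, Cov(Tᵢ,Tⱼ) = Cov(Xᵢ,Xⱼ); the off-diagonal part of the true-score variance is the same as above.
True-score variance = [10.7²·0.78 + 9.8²·0.83] − 77.5964 = 169.015 − 77.5964 = 91.419.
Reliability = 91.419 / 132.934 = 0.688.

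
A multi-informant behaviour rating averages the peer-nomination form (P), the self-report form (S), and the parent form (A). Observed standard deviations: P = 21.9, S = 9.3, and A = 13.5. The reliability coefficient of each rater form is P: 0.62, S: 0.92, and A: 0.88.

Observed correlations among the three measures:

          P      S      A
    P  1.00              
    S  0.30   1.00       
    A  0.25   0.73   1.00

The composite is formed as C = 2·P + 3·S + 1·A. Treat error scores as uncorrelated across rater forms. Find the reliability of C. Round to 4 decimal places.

Var(C) = 2²·21.9² + 3²·9.3² + 13.5² + 2·[6·21.9·9.3·0.30 + 2·21.9·13.5·0.25 + 3·9.3·13.5·0.73] = 2879.1 + 1578.77 = 4457.87.
Because errors are independent across components, Cov(Tᵢ,Tⱼ) = Cov(Xᵢ,Xⱼ); the off-diagonal part of the true-score variance is the same as above.
True-score variance = [2²·21.9²·0.62 + 3²·9.3²·0.92 + 13.5²·0.88] + 1578.77 = 2065.95 + 1578.77 = 3644.72.
Reliability = 3644.72 / 4457.87 = 0.8176.

0.8176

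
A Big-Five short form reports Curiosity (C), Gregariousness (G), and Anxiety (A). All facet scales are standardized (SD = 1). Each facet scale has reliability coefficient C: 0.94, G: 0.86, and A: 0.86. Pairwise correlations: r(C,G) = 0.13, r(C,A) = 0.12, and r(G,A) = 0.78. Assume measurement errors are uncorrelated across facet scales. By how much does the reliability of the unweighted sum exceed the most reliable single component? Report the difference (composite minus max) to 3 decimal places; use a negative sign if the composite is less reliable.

-0.007

Var(sum) = 3 + 2.06 = 5.06; true-score variance = 2.66 + 2.06 = 4.72; composite reliability = 0.9328.
Max component reliability = 0.9400.
Difference = 0.9328 − 0.9400 = -0.007.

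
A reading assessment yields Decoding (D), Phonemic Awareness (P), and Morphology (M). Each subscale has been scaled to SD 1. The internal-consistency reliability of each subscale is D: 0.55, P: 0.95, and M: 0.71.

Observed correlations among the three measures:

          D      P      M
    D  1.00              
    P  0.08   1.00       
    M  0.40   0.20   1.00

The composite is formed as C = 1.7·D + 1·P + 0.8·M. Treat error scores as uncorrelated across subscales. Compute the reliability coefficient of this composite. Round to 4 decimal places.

0.7526

Var(C) = 1.7² + 1 + 0.8² + 2·[1.7·0.08 + 1.36·0.40 + 0.8·0.20] = 4.53 + 1.68 = 6.21.
Because errors are independent across components, Cov(Tᵢ,Tⱼ) = Cov(Xᵢ,Xⱼ); the off-diagonal part of the true-score variance is the same as above.
True-score variance = [1.7²·0.55 + 0.95 + 0.8²·0.71] + 1.68 = 2.9939 + 1.68 = 4.6739.
Reliability = 4.6739 / 6.21 = 0.7526.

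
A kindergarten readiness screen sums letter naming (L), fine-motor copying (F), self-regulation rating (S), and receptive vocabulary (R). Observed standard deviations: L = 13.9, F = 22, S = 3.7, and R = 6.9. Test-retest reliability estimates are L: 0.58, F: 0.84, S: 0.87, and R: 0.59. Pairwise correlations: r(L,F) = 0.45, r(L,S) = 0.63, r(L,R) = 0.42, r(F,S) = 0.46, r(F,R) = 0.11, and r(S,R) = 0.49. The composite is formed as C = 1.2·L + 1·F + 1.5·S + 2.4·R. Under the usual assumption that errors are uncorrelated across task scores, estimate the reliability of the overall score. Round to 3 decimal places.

Var(C) = 1.2²·13.9² + 22² + 1.5²·3.7² + 2.4²·6.9² + 2·[1.2·13.9·22·0.45 + 1.8·13.9·3.7·0.63 + 2.88·13.9·6.9·0.42 + 1.5·22·3.7·0.46 + 2.4·22·6.9·0.11 + 3.6·3.7·6.9·0.49] = 1067.26 + 961.485 = 2028.74.
With uncorrelated errors the cross-covariances are all true-score covariance, so they carry over unchanged; only the diagonal terms shrink to ρᵢσᵢ².
True-score variance = [1.2²·13.9²·0.58 + 22²·0.84 + 1.5²·3.7²·0.87 + 2.4²·6.9²·0.59] + 961.485 = 756.525 + 961.485 = 1718.01.
Reliability = 1718.01 / 2028.74 = 0.847.

0.847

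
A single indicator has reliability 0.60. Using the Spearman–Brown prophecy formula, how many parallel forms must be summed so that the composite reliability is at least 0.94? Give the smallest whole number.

11

k ≥ ρ*(1−ρ₁)/(ρ₁(1−ρ*)) = 0.94·0.40 / (0.60·0.06) = 10.444.
Smallest integer k = 11.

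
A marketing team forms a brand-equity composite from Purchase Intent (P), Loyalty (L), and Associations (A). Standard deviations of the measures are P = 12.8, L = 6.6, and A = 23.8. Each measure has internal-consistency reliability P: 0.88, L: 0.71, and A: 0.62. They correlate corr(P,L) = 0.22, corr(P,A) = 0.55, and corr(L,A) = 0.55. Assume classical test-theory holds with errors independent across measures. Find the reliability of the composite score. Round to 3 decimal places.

Var(P+L+A) = 12.8² + 6.6² + 23.8² + 2·[12.8·6.6·0.22 + 12.8·23.8·0.55 + 6.6·23.8·0.55] = 773.84 + 545.063 = 1318.9.
Because errors are independent across components, Cov(Tᵢ,Tⱼ) = Cov(Xᵢ,Xⱼ); the off-diagonal part of the true-score variance is the same as above.
True-score variance = [12.8²·0.88 + 6.6²·0.71 + 23.8²·0.62] + 545.063 = 526.3 + 545.063 = 1071.36.
Reliability = 1071.36 / 1318.9 = 0.812.

0.812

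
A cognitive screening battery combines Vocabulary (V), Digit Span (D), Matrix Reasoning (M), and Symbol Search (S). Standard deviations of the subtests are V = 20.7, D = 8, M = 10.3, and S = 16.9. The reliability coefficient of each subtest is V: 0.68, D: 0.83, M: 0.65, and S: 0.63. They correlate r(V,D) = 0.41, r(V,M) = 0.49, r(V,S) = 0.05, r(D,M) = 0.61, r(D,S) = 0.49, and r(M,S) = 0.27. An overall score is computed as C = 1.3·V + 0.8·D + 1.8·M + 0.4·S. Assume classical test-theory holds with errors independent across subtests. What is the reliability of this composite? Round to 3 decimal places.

0.817

Var(C) = 1.3²·20.7² + 0.8²·8² + 1.8²·10.3² + 0.4²·16.9² + 2·[1.04·20.7·8·0.41 + 2.34·20.7·10.3·0.49 + 0.52·20.7·16.9·0.05 + 1.44·8·10.3·0.61 + 0.32·8·16.9·0.49 + 0.72·10.3·16.9·0.27] = 1154.54 + 903.185 = 2057.72.
Under uncorrelated errors the observed covariances equal the true-score covariances, so only the own-variance terms attenuate.
True-score variance = [1.3²·20.7²·0.68 + 0.8²·8²·0.83 + 1.8²·10.3²·0.65 + 0.4²·16.9²·0.63] + 903.185 = 778.633 + 903.185 = 1681.82.
Reliability = 1681.82 / 2057.72 = 0.817.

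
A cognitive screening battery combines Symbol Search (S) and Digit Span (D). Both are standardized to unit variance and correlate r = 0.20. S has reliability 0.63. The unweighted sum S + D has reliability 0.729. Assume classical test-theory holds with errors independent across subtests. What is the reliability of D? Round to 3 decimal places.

Var(S+D) = 2 + 2·0.20 = 2.400.
True-score variance = ρ_S + ρ_D + 2·0.20, so 0.729 = (0.63 + ρ_D + 0.40) / 2.400.
ρ_D = 0.729·2.400 − 0.63 − 0.40 = 0.720.

0.720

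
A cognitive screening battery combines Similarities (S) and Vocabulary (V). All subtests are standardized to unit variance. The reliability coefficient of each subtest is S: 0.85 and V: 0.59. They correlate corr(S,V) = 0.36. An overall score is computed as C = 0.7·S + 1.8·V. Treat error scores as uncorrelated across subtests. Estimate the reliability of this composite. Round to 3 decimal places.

0.698

Var(C) = 0.7² + 1.8² + 2·[1.26·0.36] = 3.73 + 0.9072 = 4.6372.
Under uncorrelated errors the observed covariances equal the true-score covariances, so only the own-variance terms attenuate.
True-score variance = [0.7²·0.85 + 1.8²·0.59] + 0.9072 = 2.3281 + 0.9072 = 3.2353.
Reliability = 3.2353 / 4.6372 = 0.698.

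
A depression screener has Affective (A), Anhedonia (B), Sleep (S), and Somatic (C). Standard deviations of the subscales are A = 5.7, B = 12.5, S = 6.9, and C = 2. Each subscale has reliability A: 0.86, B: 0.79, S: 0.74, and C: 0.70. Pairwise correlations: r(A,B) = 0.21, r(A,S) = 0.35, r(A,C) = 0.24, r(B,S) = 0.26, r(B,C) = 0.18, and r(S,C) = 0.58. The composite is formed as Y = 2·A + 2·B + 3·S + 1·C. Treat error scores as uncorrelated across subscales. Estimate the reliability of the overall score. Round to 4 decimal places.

Var(Y) = 2²·5.7² + 2²·12.5² + 3²·6.9² + 2² + 2·[4·5.7·12.5·0.21 + 6·5.7·6.9·0.35 + 2·5.7·2·0.24 + 6·12.5·6.9·0.26 + 2·12.5·2·0.18 + 3·6.9·2·0.58] = 1187.45 + 630.954 = 1818.4.
Because errors are independent across components, Cov(Tᵢ,Tⱼ) = Cov(Xᵢ,Xⱼ); the off-diagonal part of the true-score variance is the same as above.
True-score variance = [2²·5.7²·0.86 + 2²·12.5²·0.79 + 3²·6.9²·0.74 + 2²·0.70] + 630.954 = 925.398 + 630.954 = 1556.35.
Reliability = 1556.35 / 1818.4 = 0.8559.

0.8559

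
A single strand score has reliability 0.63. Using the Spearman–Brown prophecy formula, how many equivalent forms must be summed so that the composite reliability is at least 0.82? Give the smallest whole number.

k ≥ ρ*(1−ρ₁)/(ρ₁(1−ρ*)) = 0.82·0.37 / (0.63·0.18) = 2.675.
Smallest integer k = 3.

3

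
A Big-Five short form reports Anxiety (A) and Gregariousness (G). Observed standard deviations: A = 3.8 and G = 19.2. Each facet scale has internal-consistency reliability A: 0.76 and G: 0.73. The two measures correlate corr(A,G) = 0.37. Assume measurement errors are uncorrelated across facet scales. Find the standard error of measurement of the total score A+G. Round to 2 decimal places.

10.15

Var(total) = 383.08 + 53.9904 = 437.07.
True-score variance = 280.082 + 53.9904 = 334.072, so reliability = 0.7643.
Error variance = 437.07 − 334.072 = 102.998; SEM = √102.998 = 10.15.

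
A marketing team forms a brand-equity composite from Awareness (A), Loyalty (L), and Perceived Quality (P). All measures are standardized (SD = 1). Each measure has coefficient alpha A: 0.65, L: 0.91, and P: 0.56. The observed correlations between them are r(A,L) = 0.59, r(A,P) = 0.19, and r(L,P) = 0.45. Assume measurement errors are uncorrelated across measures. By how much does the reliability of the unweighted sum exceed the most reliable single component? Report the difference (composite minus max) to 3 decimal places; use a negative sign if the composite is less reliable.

-0.071

Var(sum) = 3 + 2.46 = 5.46; true-score variance = 2.12 + 2.46 = 4.58; composite reliability = 0.8388.
Max component reliability = 0.9100.
Difference = 0.8388 − 0.9100 = -0.071.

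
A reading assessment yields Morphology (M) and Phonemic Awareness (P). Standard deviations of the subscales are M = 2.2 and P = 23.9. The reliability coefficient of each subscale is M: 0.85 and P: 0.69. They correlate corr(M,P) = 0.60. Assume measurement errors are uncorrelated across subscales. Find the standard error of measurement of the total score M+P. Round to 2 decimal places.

13.33

Var(total) = 576.05 + 63.096 = 639.146.
True-score variance = 398.249 + 63.096 = 461.345, so reliability = 0.7218.
Error variance = 639.146 − 461.345 = 177.801; SEM = √177.801 = 13.33.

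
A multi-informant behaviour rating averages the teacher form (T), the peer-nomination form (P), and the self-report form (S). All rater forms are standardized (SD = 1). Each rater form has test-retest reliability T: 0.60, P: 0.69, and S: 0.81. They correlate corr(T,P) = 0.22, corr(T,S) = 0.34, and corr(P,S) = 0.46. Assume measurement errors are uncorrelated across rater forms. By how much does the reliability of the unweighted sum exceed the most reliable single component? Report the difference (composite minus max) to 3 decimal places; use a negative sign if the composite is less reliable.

0.011

Var(sum) = 3 + 2.04 = 5.04; true-score variance = 2.1 + 2.04 = 4.14; composite reliability = 0.8214.
Max component reliability = 0.8100.
Difference = 0.8214 − 0.8100 = 0.011.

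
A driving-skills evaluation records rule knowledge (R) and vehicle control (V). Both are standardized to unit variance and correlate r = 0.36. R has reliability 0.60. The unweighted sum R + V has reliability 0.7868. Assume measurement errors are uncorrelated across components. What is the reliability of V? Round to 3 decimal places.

0.820

Var(R+V) = 2 + 2·0.36 = 2.720.
True-score variance = ρ_R + ρ_V + 2·0.36, so 0.7868 = (0.60 + ρ_V + 0.72) / 2.720.
ρ_V = 0.7868·2.720 − 0.60 − 0.72 = 0.820.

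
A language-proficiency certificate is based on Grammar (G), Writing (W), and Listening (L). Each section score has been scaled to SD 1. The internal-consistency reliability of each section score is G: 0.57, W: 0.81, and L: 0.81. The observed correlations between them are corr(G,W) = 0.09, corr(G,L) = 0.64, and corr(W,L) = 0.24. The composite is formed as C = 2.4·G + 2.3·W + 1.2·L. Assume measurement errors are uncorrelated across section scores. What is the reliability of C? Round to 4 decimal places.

Var(C) = 2.4² + 2.3² + 1.2² + 2·[5.52·0.09 + 2.88·0.64 + 2.76·0.24] = 12.49 + 6.0048 = 18.4948.
With uncorrelated errors the cross-covariances are all true-score covariance, so they carry over unchanged; only the diagonal terms shrink to ρᵢσᵢ².
True-score variance = [2.4²·0.57 + 2.3²·0.81 + 1.2²·0.81] + 6.0048 = 8.7345 + 6.0048 = 14.7393.
Reliability = 14.7393 / 18.4948 = 0.7969.

0.7969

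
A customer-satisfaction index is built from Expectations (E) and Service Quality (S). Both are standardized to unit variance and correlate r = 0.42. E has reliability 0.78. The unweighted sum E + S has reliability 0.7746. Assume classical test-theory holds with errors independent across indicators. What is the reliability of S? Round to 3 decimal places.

Var(E+S) = 2 + 2·0.42 = 2.840.
True-score variance = ρ_E + ρ_S + 2·0.42, so 0.7746 = (0.78 + ρ_S + 0.84) / 2.840.
ρ_S = 0.7746·2.840 − 0.78 − 0.84 = 0.580.

0.580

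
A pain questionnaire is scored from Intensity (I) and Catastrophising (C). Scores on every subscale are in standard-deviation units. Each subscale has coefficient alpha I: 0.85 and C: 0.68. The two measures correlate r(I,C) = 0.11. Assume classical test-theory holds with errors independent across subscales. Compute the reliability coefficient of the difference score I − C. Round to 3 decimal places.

Var(I−C) = 1 + 1 − 2·0.11 = 2 − 0.22 = 1.78.
Under uncorrelated errors the observed covariances equal the true-score covariances, so only the own-variance terms attenuate.
True-score variance = [0.85 + 0.68] − 0.22 = 1.53 − 0.22 = 1.31.
Reliability = 1.31 / 1.78 = 0.736.

0.736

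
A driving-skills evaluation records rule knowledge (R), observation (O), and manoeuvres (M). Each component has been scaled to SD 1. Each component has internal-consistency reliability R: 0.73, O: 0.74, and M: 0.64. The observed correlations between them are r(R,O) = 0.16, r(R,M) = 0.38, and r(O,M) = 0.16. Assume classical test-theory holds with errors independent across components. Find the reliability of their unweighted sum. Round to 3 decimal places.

Var(R+O+M) = 3 + 2·[0.16 + 0.38 + 0.16] = 3 + 1.4 = 4.4.
Because errors are independent across components, Cov(Tᵢ,Tⱼ) = Cov(Xᵢ,Xⱼ); the off-diagonal part of the true-score variance is the same as above.
True-score variance = [0.73 + 0.74 + 0.64] + 1.4 = 2.11 + 1.4 = 3.51.
Reliability = 3.51 / 4.4 = 0.798.

0.798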